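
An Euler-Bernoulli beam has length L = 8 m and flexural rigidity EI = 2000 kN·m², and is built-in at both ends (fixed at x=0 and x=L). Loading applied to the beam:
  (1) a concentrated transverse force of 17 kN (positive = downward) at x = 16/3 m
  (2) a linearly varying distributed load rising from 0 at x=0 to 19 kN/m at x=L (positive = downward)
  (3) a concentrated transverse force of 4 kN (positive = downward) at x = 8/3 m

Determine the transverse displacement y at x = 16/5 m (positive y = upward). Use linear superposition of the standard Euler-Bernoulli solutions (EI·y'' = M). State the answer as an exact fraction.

y(16/5) = -9915712/158203125 m

Load 1 — point force P=17 kN at a=16/3 m (b=L-a=8/3):
  y_1 = -Pb²x²(3aL-(3a+b)x)/(6L³EI)  [x≤a] = -17·(8/3)²·(16/5)²·(3·(16/3)·8-(3·(16/3)+(8/3))·(16/5))/(6·8³·2000) = -17408/1265625 m
Load 2 — triangular load w₀=19 kN/m (0→w₀ over full span):
  y_2 = -w₀x²(L-x)²(x+2L)/(120LEI) = -19·(16/5)²·(8-(16/5))²·((16/5)+2·8)/(120·8·2000) = -87552/1953125 m
Load 3 — point force P=4 kN at a=8/3 m (b=L-a=16/3):
  y_3 = -Pa²(L-x)²(3bL-(3b+a)(L-x))/(6L³EI)  [x>a] = -4·(8/3)²·(8-(16/5))²·(3·(16/3)·8-(3·(16/3)+(8/3))·(8-(16/5)))/(6·8³·2000) = -64/15625 m
Superposition: y = Σ y_i = -9915712/158203125 m ≈ -0.062677 m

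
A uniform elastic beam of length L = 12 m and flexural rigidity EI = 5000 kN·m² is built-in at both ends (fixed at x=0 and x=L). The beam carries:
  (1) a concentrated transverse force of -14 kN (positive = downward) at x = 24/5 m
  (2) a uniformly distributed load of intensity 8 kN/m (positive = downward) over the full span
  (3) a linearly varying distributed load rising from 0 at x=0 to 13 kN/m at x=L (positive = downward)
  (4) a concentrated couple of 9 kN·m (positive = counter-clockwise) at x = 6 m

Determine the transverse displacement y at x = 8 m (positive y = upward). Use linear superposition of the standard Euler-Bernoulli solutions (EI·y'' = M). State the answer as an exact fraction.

y(8) = -312017/2812500 m

Load 1 — point force P=-14 kN at a=24/5 m (b=L-a=36/5):
  y_1 = -Pa²(L-x)²(3bL-(3b+a)(L-x))/(6L³EI)  [x>a] = -(-14)·(24/5)²·(12-8)²·(3·(36/5)·12-(3·(36/5)+(24/5))·(12-8))/(6·12³·5000) = 3584/234375 m
Load 2 — uniform load w=8 kN/m over full span:
  y_2 = -wx²(L-x)²/(24EI) = -8·8²·(12-8)²/(24·5000) = -128/1875 m
Load 3 — triangular load w₀=13 kN/m (0→w₀ over full span):
  y_3 = -w₀x²(L-x)²(x+2L)/(120LEI) = -13·8²·(12-8)²·(8+2·12)/(120·12·5000) = -1664/28125 m
Load 4 — applied couple M₀=9 kN·m at a=6 m (b=L-a=6):
  y_4 = (R_Ax³/6 - M_Ax²/2 - M₀(x-a)²/2)/EI  [x>a] with R_A=9/8, M_A=9/4 = ((9/8)·8³/6 - (9/4)·8²/2 - 9·(8-6)²/2)/5000 = 3/2500 m
Superposition: y = Σ y_i = -312017/2812500 m ≈ -0.110939 m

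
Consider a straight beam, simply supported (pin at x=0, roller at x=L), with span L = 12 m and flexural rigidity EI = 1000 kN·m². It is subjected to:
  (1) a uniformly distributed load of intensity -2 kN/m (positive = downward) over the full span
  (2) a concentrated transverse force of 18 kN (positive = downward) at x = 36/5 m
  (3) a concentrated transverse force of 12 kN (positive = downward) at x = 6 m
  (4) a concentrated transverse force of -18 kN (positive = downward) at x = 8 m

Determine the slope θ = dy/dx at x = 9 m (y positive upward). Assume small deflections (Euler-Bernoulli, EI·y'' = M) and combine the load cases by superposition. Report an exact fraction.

Load 1 — uniform load w=-2 kN/m over full span:
  θ_1 = -w(L³-6Lx²+4x³)/(24EI) = -(-2)·(12³-6·12·9²+4·9³)/(24·1000) = -99/1000 rad
Load 2 — point force P=18 kN at a=36/5 m (b=L-a=24/5):
  θ_2 = -Pa(2L²-6Lx+3x²+a²)/(6LEI)  [x>a] = -18·(36/5)·(2·12²-6·12·9+3·9²+(36/5)²)/(6·12·1000) = 14661/125000 rad
Load 3 — point force P=12 kN at a=6 m (b=L-a=6):
  θ_3 = -Pa(2L²-6Lx+3x²+a²)/(6LEI)  [x>a] = -12·6·(2·12²-6·12·9+3·9²+6²)/(6·12·1000) = 81/1000 rad
Load 4 — point force P=-18 kN at a=8 m (b=L-a=4):
  θ_4 = -Pa(2L²-6Lx+3x²+a²)/(6LEI)  [x>a] = -(-18)·8·(2·12²-6·12·9+3·9²+8²)/(6·12·1000) = -53/500 rad
Superposition: θ = Σ θ_i = -839/125000 rad ≈ -0.006712 rad

θ(9) = -839/125000 rad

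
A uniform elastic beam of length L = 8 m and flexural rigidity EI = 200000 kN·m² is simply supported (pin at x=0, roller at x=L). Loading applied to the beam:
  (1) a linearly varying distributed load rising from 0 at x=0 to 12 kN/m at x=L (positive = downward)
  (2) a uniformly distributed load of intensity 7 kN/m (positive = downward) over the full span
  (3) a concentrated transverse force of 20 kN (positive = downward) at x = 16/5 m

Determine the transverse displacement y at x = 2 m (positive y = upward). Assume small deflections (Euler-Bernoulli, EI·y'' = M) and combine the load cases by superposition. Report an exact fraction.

y(2) = -3949/1250000 m

Load 1 — triangular load w₀=12 kN/m (0→w₀ over full span):
  y_1 = -w₀x(7L⁴-10L²x²+3x⁴)/(360LEI) = -12·2·(7·8⁴-10·8²·2²+3·2⁴)/(360·8·200000) = -109/100000 m
Load 2 — uniform load w=7 kN/m over full span:
  y_2 = -wx(L³-2Lx²+x³)/(24EI) = -7·2·(8³-2·8·2²+2³)/(24·200000) = -133/100000 m
Load 3 — point force P=20 kN at a=16/5 m (b=L-a=24/5):
  y_3 = -Pbx(L²-b²-x²)/(6LEI)  [x≤a] = -20·(24/5)·2·(8²-(24/5)²-2²)/(6·8·200000) = -231/312500 m
Superposition: y = Σ y_i = -3949/1250000 m ≈ -0.003159 m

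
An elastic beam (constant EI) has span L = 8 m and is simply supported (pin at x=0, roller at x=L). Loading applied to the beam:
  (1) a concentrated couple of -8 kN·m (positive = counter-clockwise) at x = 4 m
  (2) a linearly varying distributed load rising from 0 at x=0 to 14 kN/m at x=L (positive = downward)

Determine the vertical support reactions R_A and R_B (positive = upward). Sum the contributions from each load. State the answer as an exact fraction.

R_A = 53/3 kN, R_B = 115/3 kN

Load 1 — applied couple M₀=-8 kN·m at a=4 m (b=L-a=4):
  R_A = M₀/L = (-8)/8 = -1 kN
  R_B = -M₀/L = -(-8)/8 = 1 kN
Load 2 — triangular load w₀=14 kN/m (0→w₀ over full span):
  R_A = w₀L/6 = 14·8/6 = 56/3 kN
  R_B = w₀L/3 = 14·8/3 = 112/3 kN
Superposition: R_A = 53/3 kN, R_B = 115/3 kN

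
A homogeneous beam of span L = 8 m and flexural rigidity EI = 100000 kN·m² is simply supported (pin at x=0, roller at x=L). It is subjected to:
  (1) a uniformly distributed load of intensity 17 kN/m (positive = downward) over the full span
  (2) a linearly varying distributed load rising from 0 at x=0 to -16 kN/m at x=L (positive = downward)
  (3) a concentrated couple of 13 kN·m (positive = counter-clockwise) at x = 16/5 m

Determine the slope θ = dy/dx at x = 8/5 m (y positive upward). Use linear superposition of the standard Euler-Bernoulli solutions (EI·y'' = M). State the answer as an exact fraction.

θ(8/5) = -212677/140625000 rad

Load 1 — uniform load w=17 kN/m over full span:
  θ_1 = -w(L³-6Lx²+4x³)/(24EI) = -17·(8³-6·8·(8/5)²+4·(8/5)³)/(24·100000) = -1122/390625 rad
Load 2 — triangular load w₀=-16 kN/m (0→w₀ over full span):
  θ_2 = -w₀(7L⁴-30L²x²+15x⁴)/(360LEI) = -(-16)·(7·8⁴-30·8²·(8/5)²+15·(8/5)⁴)/(360·8·100000) = 23296/17578125 rad
Load 3 — applied couple M₀=13 kN·m at a=16/5 m (b=L-a=24/5):
  θ_3 = (M₀x²/(2L)+C₁)/EI  [x≤a] with C₁=M₀(3b²-L²)/(6L)=104/75 = (13·(8/5)²/(2·8)+(104/75))/100000 = 13/375000 rad
Superposition: θ = Σ θ_i = -212677/140625000 rad ≈ -0.001512 rad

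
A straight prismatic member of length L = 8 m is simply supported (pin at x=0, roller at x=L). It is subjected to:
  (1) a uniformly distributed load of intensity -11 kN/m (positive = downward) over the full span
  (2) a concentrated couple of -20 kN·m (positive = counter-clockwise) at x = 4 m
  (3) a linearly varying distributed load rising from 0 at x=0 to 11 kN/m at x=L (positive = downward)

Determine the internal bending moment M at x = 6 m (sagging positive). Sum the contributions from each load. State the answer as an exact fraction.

Load 1 — uniform load w=-11 kN/m over full span:
  M_1 = wx(L-x)/2 = (-11)·6·(8-6)/2 = -66 kN·m
Load 2 — applied couple M₀=-20 kN·m at a=4 m (b=L-a=4):
  M_2 = M₀x/L - M₀  [x>a] = (-20)·6/8 - (-20) = 5 kN·m
Load 3 — triangular load w₀=11 kN/m (0→w₀ over full span):
  M_3 = w₀Lx/6 - w₀x³/(6L) = 11·8·6/6 - 11·6³/(6·8) = 77/2 kN·m
Superposition: M = Σ M_i = -45/2 kN·m ≈ -22.500000 kN·m

M(6) = -45/2 kN·m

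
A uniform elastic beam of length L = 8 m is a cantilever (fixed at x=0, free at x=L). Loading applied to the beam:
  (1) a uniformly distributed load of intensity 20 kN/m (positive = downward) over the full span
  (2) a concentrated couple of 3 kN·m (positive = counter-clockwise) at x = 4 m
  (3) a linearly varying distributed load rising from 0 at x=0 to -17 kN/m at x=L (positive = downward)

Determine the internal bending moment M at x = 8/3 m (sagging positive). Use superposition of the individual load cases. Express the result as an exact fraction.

Load 1 — uniform load w=20 kN/m over full span:
  M_1 = -w(L-x)²/2 = -20·(8-(8/3))²/2 = -2560/9 kN·m
Load 2 — applied couple M₀=3 kN·m at a=4 m (b=L-a=4):
  M_2 = M₀  [x≤a] = 3 = 3 kN·m
Load 3 — triangular load w₀=-17 kN/m (0→w₀ over full span):
  M_3 = w₀Lx/2 - w₀L²/3 - w₀x³/(6L) = (-17)·8·(8/3)/2 - (-17)·8²/3 - (-17)·(8/3)³/(6·8) = 15232/81 kN·m
Superposition: M = Σ M_i = -7565/81 kN·m ≈ -93.395062 kN·m

M(8/3) = -7565/81 kN·m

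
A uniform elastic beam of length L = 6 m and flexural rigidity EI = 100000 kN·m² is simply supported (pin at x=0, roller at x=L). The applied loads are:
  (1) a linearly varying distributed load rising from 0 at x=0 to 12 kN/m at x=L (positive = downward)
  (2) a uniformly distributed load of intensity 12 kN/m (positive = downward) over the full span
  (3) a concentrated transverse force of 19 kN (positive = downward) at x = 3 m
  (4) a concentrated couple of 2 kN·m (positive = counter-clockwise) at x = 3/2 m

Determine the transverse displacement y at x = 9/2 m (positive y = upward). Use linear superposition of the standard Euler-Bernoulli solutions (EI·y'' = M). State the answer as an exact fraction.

y(9/2) = -35343/12800000 m

Load 1 — triangular load w₀=12 kN/m (0→w₀ over full span):
  y_1 = -w₀x(7L⁴-10L²x²+3x⁴)/(360LEI) = -12·(9/2)·(7·6⁴-10·6²·(9/2)²+3·(9/2)⁴)/(360·6·100000) = -9639/12800000 m
Load 2 — uniform load w=12 kN/m over full span:
  y_2 = -wx(L³-2Lx²+x³)/(24EI) = -12·(9/2)·(6³-2·6·(9/2)²+(9/2)³)/(24·100000) = -4617/3200000 m
Load 3 — point force P=19 kN at a=3 m (b=L-a=3):
  y_3 = -Pa(L-x)(2Lx-a²-x²)/(6LEI)  [x>a] = -19·3·(6-(9/2))·(2·6·(9/2)-3²-(9/2)²)/(6·6·100000) = -1881/3200000 m
Load 4 — applied couple M₀=2 kN·m at a=3/2 m (b=L-a=9/2):
  y_4 = (M₀x³/(6L)-M₀(x-a)²/2+C₁x)/EI  [x>a] with C₁=M₀(3b²-L²)/(6L)=11/8 = (2·(9/2)³/(6·6)-2·((9/2)-(3/2))²/2+(11/8)·(9/2))/100000 = 9/400000 m
Superposition: y = Σ y_i = -35343/12800000 m ≈ -0.002761 m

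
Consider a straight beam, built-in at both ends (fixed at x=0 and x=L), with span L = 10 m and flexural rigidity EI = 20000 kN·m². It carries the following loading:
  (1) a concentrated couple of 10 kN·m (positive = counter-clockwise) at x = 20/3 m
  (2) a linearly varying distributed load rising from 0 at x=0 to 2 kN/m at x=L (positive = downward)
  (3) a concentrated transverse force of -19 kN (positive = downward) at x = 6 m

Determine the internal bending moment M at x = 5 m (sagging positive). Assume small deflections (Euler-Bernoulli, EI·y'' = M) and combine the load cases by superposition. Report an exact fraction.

M(5) = -77/10 kN·m

Load 1 — applied couple M₀=10 kN·m at a=20/3 m (b=L-a=10/3):
  M_1 = R_Ax - M_A  [x≤a] with R_A=4/3, M_A=10/3 = (4/3)·5 - (10/3) = 10/3 kN·m
Load 2 — triangular load w₀=2 kN/m (0→w₀ over full span):
  M_2 = 3w₀Lx/20 - w₀L²/30 - w₀x³/(6L) = 3·2·10·5/20 - 2·10²/30 - 2·5³/(6·10) = 25/6 kN·m
Load 3 — point force P=-19 kN at a=6 m (b=L-a=4):
  M_3 = Pb²(3a+b)x/L³ - Pab²/L²  [x≤a] = (-19)·4²·(3·6+4)·5/10³ - (-19)·6·4²/10² = -76/5 kN·m
Superposition: M = Σ M_i = -77/10 kN·m ≈ -7.700000 kN·m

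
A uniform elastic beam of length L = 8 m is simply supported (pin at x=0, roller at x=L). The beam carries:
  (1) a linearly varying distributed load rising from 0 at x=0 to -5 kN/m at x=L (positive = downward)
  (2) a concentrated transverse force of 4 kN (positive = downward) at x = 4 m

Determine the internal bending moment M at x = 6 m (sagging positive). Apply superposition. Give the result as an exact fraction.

M(6) = -27/2 kN·m

Load 1 — triangular load w₀=-5 kN/m (0→w₀ over full span):
  M_1 = w₀Lx/6 - w₀x³/(6L) = (-5)·8·6/6 - (-5)·6³/(6·8) = -35/2 kN·m
Load 2 — point force P=4 kN at a=4 m (b=L-a=4):
  M_2 = Pa(L-x)/L  [x>a] = 4·4·(8-6)/8 = 4 kN·m
Superposition: M = Σ M_i = -27/2 kN·m ≈ -13.500000 kN·m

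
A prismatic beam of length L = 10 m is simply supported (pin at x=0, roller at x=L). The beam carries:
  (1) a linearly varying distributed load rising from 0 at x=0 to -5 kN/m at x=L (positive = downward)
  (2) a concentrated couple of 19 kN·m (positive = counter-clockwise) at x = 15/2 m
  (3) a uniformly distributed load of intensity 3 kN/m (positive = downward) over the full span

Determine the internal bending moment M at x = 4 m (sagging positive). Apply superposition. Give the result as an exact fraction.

Load 1 — triangular load w₀=-5 kN/m (0→w₀ over full span):
  M_1 = w₀Lx/6 - w₀x³/(6L) = (-5)·10·4/6 - (-5)·4³/(6·10) = -28 kN·m
Load 2 — applied couple M₀=19 kN·m at a=15/2 m (b=L-a=5/2):
  M_2 = M₀x/L  [x≤a] = 19·4/10 = 38/5 kN·m
Load 3 — uniform load w=3 kN/m over full span:
  M_3 = wx(L-x)/2 = 3·4·(10-4)/2 = 36 kN·m
Superposition: M = Σ M_i = 78/5 kN·m ≈ 15.600000 kN·m

M(4) = 78/5 kN·m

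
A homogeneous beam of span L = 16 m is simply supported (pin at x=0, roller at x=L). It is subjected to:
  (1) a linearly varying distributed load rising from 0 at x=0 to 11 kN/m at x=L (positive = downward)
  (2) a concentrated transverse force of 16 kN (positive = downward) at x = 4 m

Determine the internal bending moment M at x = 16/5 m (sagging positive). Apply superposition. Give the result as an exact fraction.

M(16/5) = 16064/125 kN·m

Load 1 — triangular load w₀=11 kN/m (0→w₀ over full span):
  M_1 = w₀Lx/6 - w₀x³/(6L) = 11·16·(16/5)/6 - 11·(16/5)³/(6·16) = 11264/125 kN·m
Load 2 — point force P=16 kN at a=4 m (b=L-a=12):
  M_2 = Pbx/L  [x≤a] = 16·12·(16/5)/16 = 192/5 kN·m
Superposition: M = Σ M_i = 16064/125 kN·m ≈ 128.512000 kN·m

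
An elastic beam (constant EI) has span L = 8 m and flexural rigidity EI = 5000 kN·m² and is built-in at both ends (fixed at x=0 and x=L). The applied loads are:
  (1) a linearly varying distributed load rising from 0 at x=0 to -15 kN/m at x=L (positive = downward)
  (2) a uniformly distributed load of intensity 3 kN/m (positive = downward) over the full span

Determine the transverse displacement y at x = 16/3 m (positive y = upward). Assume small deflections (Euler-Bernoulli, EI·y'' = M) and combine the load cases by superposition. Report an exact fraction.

Load 1 — triangular load w₀=-15 kN/m (0→w₀ over full span):
  y_1 = -w₀x²(L-x)²(x+2L)/(120LEI) = -(-15)·(16/3)²·(8-(16/3))²·((16/3)+2·8)/(120·8·5000) = 2048/151875 m
Load 2 — uniform load w=3 kN/m over full span:
  y_2 = -wx²(L-x)²/(24EI) = -3·(16/3)²·(8-(16/3))²/(24·5000) = -256/50625 m
Superposition: y = Σ y_i = 256/30375 m ≈ 0.008428 m

y(16/3) = 256/30375 m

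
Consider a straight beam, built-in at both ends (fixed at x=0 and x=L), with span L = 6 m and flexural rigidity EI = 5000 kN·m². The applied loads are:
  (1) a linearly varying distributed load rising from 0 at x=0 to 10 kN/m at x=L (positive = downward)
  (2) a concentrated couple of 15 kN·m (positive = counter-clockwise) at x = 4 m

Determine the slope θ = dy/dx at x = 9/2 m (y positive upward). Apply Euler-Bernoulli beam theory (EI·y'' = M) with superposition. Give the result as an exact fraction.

Load 1 — triangular load w₀=10 kN/m (0→w₀ over full span):
  θ_1 = -w₀(2x(L-x)(L-2x)(x+2L)+x²(L-x)²)/(120LEI) = -10·(2·(9/2)·(6-(9/2))·(6-2·(9/2))·((9/2)+2·6)+(9/2)²·(6-(9/2))²)/(120·6·5000) = 1107/640000 rad
Load 2 — applied couple M₀=15 kN·m at a=4 m (b=L-a=2):
  θ_2 = (R_Ax²/2 - M_Ax - M₀(x-a))/EI  [x>a] with R_A=10/3, M_A=5 = ((10/3)·(9/2)²/2 - 5·(9/2) - 15·((9/2)-4))/5000 = 3/4000 rad
Superposition: θ = Σ θ_i = 1587/640000 rad ≈ 0.002480 rad

θ(9/2) = 1587/640000 rad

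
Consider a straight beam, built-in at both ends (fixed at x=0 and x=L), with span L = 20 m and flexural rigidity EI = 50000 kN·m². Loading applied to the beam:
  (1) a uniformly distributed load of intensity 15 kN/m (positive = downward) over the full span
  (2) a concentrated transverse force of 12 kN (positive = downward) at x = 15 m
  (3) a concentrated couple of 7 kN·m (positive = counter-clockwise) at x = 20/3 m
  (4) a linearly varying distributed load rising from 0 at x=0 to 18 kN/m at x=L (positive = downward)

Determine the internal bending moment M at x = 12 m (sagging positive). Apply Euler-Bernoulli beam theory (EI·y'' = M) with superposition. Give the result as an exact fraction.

M(12) = 7573/20 kN·m

Load 1 — uniform load w=15 kN/m over full span:
  M_1 = wLx/2 - wL²/12 - wx²/2 = 15·20·12/2 - 15·20²/12 - 15·12²/2 = 220 kN·m
Load 2 — point force P=12 kN at a=15 m (b=L-a=5):
  M_2 = Pb²(3a+b)x/L³ - Pab²/L²  [x≤a] = 12·5²·(3·15+5)·12/20³ - 12·15·5²/20² = 45/4 kN·m
Load 3 — applied couple M₀=7 kN·m at a=20/3 m (b=L-a=40/3):
  M_3 = R_Ax - M_A - M₀  [x>a] with R_A=7/15, M_A=0 = (7/15)·12 - 0 - 7 = -7/5 kN·m
Load 4 — triangular load w₀=18 kN/m (0→w₀ over full span):
  M_4 = 3w₀Lx/20 - w₀L²/30 - w₀x³/(6L) = 3·18·20·12/20 - 18·20²/30 - 18·12³/(6·20) = 744/5 kN·m
Superposition: M = Σ M_i = 7573/20 kN·m ≈ 378.650000 kN·m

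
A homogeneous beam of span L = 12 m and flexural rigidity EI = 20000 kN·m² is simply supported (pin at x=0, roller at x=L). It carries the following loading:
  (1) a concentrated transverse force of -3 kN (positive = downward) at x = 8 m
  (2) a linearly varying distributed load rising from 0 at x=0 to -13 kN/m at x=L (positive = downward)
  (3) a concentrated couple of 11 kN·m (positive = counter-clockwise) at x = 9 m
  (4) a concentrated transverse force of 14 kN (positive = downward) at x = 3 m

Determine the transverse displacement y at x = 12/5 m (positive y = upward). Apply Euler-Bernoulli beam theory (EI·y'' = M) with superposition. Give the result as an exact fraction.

Load 1 — point force P=-3 kN at a=8 m (b=L-a=4):
  y_1 = -Pbx(L²-b²-x²)/(6LEI)  [x≤a] = -(-3)·4·(12/5)·(12²-4²-(12/5)²)/(6·12·20000) = 191/78125 m
Load 2 — triangular load w₀=-13 kN/m (0→w₀ over full span):
  y_2 = -w₀x(7L⁴-10L²x²+3x⁴)/(360LEI) = -(-13)·(12/5)·(7·12⁴-10·12²·(12/5)²+3·(12/5)⁴)/(360·12·20000) = 482976/9765625 m
Load 3 — applied couple M₀=11 kN·m at a=9 m (b=L-a=3):
  y_3 = (M₀x³/(6L)+C₁x)/EI  [x≤a] with C₁=M₀(3b²-L²)/(6L)=-143/8 = (11·(12/5)³/(6·12)+(-143/8)·(12/5))/20000 = -10197/5000000 m
Load 4 — point force P=14 kN at a=3 m (b=L-a=9):
  y_4 = -Pbx(L²-b²-x²)/(6LEI)  [x≤a] = -14·9·(12/5)·(12²-9²-(12/5)²)/(6·12·20000) = -30051/2500000 m
Superposition: y = Σ y_i = 23651089/625000000 m ≈ 0.037842 m

y(12/5) = 23651089/625000000 m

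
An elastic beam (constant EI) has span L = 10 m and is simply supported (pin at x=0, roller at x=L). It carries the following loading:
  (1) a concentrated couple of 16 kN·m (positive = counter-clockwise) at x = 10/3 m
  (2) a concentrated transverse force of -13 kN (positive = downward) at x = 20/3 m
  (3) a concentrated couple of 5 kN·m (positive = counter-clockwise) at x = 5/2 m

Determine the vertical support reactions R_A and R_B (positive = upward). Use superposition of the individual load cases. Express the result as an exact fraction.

Load 1 — applied couple M₀=16 kN·m at a=10/3 m (b=L-a=20/3):
  R_A = M₀/L = 16/10 = 8/5 kN
  R_B = -M₀/L = -16/10 = -8/5 kN
Load 2 — point force P=-13 kN at a=20/3 m (b=L-a=10/3):
  R_A = Pb/L = (-13)·(10/3)/10 = -13/3 kN
  R_B = Pa/L = (-13)·(20/3)/10 = -26/3 kN
Load 3 — applied couple M₀=5 kN·m at a=5/2 m (b=L-a=15/2):
  R_A = M₀/L = 5/10 = 1/2 kN
  R_B = -M₀/L = -5/10 = -1/2 kN
Superposition: R_A = -67/30 kN, R_B = -323/30 kN

R_A = -67/30 kN, R_B = -323/30 kN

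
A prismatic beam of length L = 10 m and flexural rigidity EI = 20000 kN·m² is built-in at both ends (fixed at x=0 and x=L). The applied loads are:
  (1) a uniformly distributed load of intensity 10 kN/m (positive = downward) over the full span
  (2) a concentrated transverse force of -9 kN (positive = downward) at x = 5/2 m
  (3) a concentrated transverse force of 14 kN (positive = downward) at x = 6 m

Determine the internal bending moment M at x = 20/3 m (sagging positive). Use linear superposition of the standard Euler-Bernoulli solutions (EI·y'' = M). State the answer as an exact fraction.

Load 1 — uniform load w=10 kN/m over full span:
  M_1 = wLx/2 - wL²/12 - wx²/2 = 10·10·(20/3)/2 - 10·10²/12 - 10·(20/3)²/2 = 250/9 kN·m
Load 2 — point force P=-9 kN at a=5/2 m (b=L-a=15/2):
  M_2 = Pa²(a+3b)(L-x)/L³ - Pa²b/L²  [x>a] = (-9)·(5/2)²·((5/2)+3·(15/2))·(10-(20/3))/10³ - (-9)·(5/2)²·(15/2)/10² = -15/32 kN·m
Load 3 — point force P=14 kN at a=6 m (b=L-a=4):
  M_3 = Pa²(a+3b)(L-x)/L³ - Pa²b/L²  [x>a] = 14·6²·(6+3·4)·(10-(20/3))/10³ - 14·6²·4/10² = 252/25 kN·m
Superposition: M = Σ M_i = 269201/7200 kN·m ≈ 37.389028 kN·m

M(20/3) = 269201/7200 kN·m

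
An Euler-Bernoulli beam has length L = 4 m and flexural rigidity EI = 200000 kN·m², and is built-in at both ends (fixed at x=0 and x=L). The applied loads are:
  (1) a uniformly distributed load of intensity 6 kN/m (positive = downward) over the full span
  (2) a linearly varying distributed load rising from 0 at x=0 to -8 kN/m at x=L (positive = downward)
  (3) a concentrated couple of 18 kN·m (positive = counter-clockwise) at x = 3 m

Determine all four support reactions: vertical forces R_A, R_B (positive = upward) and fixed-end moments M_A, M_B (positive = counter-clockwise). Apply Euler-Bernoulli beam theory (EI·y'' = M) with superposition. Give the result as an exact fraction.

R_A = 981/80 kN, M_A = 1123/120 kN·m, R_B = -341/80 kN, M_B = -199/40 kN·m

Load 1 — uniform load w=6 kN/m over full span:
  R_A = wL/2 = 6·4/2 = 12 kN
  M_A = wL²/12 = 6·4²/12 = 8 kN·m
  R_B = wL/2 = 6·4/2 = 12 kN
  M_B = -wL²/12 = -6·4²/12 = -8 kN·m
Load 2 — triangular load w₀=-8 kN/m (0→w₀ over full span):
  R_A = 3w₀L/20 = 3·(-8)·4/20 = -24/5 kN
  M_A = w₀L²/30 = (-8)·4²/30 = -64/15 kN·m
  R_B = 7w₀L/20 = 7·(-8)·4/20 = -56/5 kN
  M_B = -w₀L²/20 = -(-8)·4²/20 = 32/5 kN·m
Load 3 — applied couple M₀=18 kN·m at a=3 m (b=L-a=1):
  R_A = 6M₀ab/L³ = 6·18·3·1/4³ = 81/16 kN
  M_A = M₀b(2a-b)/L² = 18·1·(2·3-1)/4² = 45/8 kN·m
  R_B = -6M₀ab/L³ = -6·18·3·1/4³ = -81/16 kN
  M_B = M₀a(2b-a)/L² = 18·3·(2·1-3)/4² = -27/8 kN·m
Superposition: R_A = 981/80 kN, M_A = 1123/120 kN·m, R_B = -341/80 kN, M_B = -199/40 kN·m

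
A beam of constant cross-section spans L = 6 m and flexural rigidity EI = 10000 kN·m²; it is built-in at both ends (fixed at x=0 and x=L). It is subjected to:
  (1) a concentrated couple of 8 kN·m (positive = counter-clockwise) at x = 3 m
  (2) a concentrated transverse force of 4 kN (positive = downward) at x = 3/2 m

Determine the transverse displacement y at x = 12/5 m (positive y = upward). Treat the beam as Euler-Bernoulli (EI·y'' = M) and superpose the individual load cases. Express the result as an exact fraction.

Load 1 — applied couple M₀=8 kN·m at a=3 m (b=L-a=3):
  y_1 = (R_Ax³/6 - M_Ax²/2)/EI  [x≤a] with R_A=2, M_A=2 = (2·(12/5)³/6 - 2·(12/5)²/2)/10000 = -9/78125 m
Load 2 — point force P=4 kN at a=3/2 m (b=L-a=9/2):
  y_2 = -Pa²(L-x)²(3bL-(3b+a)(L-x))/(6L³EI)  [x>a] = -4·(3/2)²·(6-(12/5))²·(3·(9/2)·6-(3·(9/2)+(3/2))·(6-(12/5)))/(6·6³·10000) = -243/1000000 m
Superposition: y = Σ y_i = -1791/5000000 m ≈ -0.000358 m

y(12/5) = -1791/5000000 m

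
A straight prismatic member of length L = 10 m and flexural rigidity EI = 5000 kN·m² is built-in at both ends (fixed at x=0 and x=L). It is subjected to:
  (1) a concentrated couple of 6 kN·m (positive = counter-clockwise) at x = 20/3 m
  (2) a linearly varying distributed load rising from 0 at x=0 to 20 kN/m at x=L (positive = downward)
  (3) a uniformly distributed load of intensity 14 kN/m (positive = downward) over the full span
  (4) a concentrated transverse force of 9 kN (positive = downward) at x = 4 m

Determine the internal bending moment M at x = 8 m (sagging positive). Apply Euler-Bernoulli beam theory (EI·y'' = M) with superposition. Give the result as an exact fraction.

M(8) = -738/125 kN·m

Load 1 — applied couple M₀=6 kN·m at a=20/3 m (b=L-a=10/3):
  M_1 = R_Ax - M_A - M₀  [x>a] with R_A=4/5, M_A=2 = (4/5)·8 - 2 - 6 = -8/5 kN·m
Load 2 — triangular load w₀=20 kN/m (0→w₀ over full span):
  M_2 = 3w₀Lx/20 - w₀L²/30 - w₀x³/(6L) = 3·20·10·8/20 - 20·10²/30 - 20·8³/(6·10) = 8/3 kN·m
Load 3 — uniform load w=14 kN/m over full span:
  M_3 = wLx/2 - wL²/12 - wx²/2 = 14·10·8/2 - 14·10²/12 - 14·8²/2 = -14/3 kN·m
Load 4 — point force P=9 kN at a=4 m (b=L-a=6):
  M_4 = Pa²(a+3b)(L-x)/L³ - Pa²b/L²  [x>a] = 9·4²·(4+3·6)·(10-8)/10³ - 9·4²·6/10² = -288/125 kN·m
Superposition: M = Σ M_i = -738/125 kN·m ≈ -5.904000 kN·m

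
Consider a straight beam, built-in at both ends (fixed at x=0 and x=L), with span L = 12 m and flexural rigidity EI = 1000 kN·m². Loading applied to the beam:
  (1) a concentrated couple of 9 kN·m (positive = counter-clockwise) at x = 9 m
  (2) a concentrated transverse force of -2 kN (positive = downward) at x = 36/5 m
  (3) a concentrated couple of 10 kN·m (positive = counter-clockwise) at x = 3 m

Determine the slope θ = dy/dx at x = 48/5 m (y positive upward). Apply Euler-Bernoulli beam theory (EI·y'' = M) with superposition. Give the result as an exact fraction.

Load 1 — applied couple M₀=9 kN·m at a=9 m (b=L-a=3):
  θ_1 = (R_Ax²/2 - M_Ax - M₀(x-a))/EI  [x>a] with R_A=27/32, M_A=45/16 = ((27/32)·(48/5)²/2 - (45/16)·(48/5) - 9·((48/5)-9))/1000 = 81/12500 rad
Load 2 — point force P=-2 kN at a=36/5 m (b=L-a=24/5):
  θ_2 = Pa²(L-x)(2bL-(3b+a)(L-x))/(2L³EI)  [x>a] = (-2)·(36/5)²·(12-(48/5))·(2·(24/5)·12-(3·(24/5)+(36/5))·(12-(48/5)))/(2·12³·1000) = -1782/390625 rad
Load 3 — applied couple M₀=10 kN·m at a=3 m (b=L-a=9):
  θ_3 = (R_Ax²/2 - M_Ax - M₀(x-a))/EI  [x>a] with R_A=15/16, M_A=-15/8 = ((15/16)·(48/5)²/2 - (-15/8)·(48/5) - 10·((48/5)-3))/1000 = -3/625 rad
Superposition: θ = Σ θ_i = -4503/1562500 rad ≈ -0.002882 rad

θ(48/5) = -4503/1562500 rad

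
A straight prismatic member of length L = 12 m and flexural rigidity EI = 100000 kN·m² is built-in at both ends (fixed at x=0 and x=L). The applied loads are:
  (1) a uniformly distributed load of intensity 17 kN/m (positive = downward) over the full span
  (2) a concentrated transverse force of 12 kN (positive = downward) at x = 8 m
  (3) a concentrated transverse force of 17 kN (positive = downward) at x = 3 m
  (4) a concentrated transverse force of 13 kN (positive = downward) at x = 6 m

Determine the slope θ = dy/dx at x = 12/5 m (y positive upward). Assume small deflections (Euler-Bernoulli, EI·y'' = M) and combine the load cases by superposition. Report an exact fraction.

θ(12/5) = -76817/25000000 rad

Load 1 — uniform load w=17 kN/m over full span:
  θ_1 = -wx(L-x)(L-2x)/(12EI) = -17·(12/5)·(12-(12/5))·(12-2·(12/5))/(12·100000) = -918/390625 rad
Load 2 — point force P=12 kN at a=8 m (b=L-a=4):
  θ_2 = -Pb²x(2aL-(3a+b)x)/(2L³EI)  [x≤a] = -12·4²·(12/5)·(2·8·12-(3·8+4)·(12/5))/(2·12³·100000) = -13/78125 rad
Load 3 — point force P=17 kN at a=3 m (b=L-a=9):
  θ_3 = -Pb²x(2aL-(3a+b)x)/(2L³EI)  [x≤a] = -17·9²·(12/5)·(2·3·12-(3·3+9)·(12/5))/(2·12³·100000) = -1377/5000000 rad
Load 4 — point force P=13 kN at a=6 m (b=L-a=6):
  θ_4 = -Pb²x(2aL-(3a+b)x)/(2L³EI)  [x≤a] = -13·6²·(12/5)·(2·6·12-(3·6+6)·(12/5))/(2·12³·100000) = -351/1250000 rad
Superposition: θ = Σ θ_i = -76817/25000000 rad ≈ -0.003073 rad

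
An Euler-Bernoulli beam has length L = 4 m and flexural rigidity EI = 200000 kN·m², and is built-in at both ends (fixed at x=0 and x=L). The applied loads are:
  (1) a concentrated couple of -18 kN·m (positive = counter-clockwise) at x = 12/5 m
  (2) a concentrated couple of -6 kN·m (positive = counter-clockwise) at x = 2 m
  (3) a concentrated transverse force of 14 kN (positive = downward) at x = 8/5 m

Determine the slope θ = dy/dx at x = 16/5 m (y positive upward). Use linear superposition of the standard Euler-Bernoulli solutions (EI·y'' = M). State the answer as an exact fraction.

θ(16/5) = 2233/156250000 rad

Load 1 — applied couple M₀=-18 kN·m at a=12/5 m (b=L-a=8/5):
  θ_1 = (R_Ax²/2 - M_Ax - M₀(x-a))/EI  [x>a] with R_A=-162/25, M_A=-144/25 = ((-162/25)·(16/5)²/2 - (-144/25)·(16/5) - (-18)·((16/5)-(12/5)))/200000 = -27/15625000 rad
Load 2 — applied couple M₀=-6 kN·m at a=2 m (b=L-a=2):
  θ_2 = (R_Ax²/2 - M_Ax - M₀(x-a))/EI  [x>a] with R_A=-9/4, M_A=-3/2 = ((-9/4)·(16/5)²/2 - (-3/2)·(16/5) - (-6)·((16/5)-2))/200000 = 3/1250000 rad
Load 3 — point force P=14 kN at a=8/5 m (b=L-a=12/5):
  θ_3 = Pa²(L-x)(2bL-(3b+a)(L-x))/(2L³EI)  [x>a] = 14·(8/5)²·(4-(16/5))·(2·(12/5)·4-(3·(12/5)+(8/5))·(4-(16/5)))/(2·4³·200000) = 133/9765625 rad
Superposition: θ = Σ θ_i = 2233/156250000 rad ≈ 0.000014 rad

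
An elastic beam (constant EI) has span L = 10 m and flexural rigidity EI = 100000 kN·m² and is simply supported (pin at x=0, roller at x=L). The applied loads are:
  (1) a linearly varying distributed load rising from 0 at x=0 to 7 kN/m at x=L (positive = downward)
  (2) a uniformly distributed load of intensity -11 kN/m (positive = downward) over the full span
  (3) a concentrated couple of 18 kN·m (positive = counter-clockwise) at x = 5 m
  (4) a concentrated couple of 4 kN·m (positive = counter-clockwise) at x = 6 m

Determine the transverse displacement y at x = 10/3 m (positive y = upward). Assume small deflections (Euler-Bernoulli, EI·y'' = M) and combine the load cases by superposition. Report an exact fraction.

y(10/3) = 610751/72900000 m

Load 1 — triangular load w₀=7 kN/m (0→w₀ over full span):
  y_1 = -w₀x(7L⁴-10L²x²+3x⁴)/(360LEI) = -7·(10/3)·(7·10⁴-10·10²·(10/3)²+3·(10/3)⁴)/(360·10·100000) = -14/3645 m
Load 2 — uniform load w=-11 kN/m over full span:
  y_2 = -wx(L³-2Lx²+x³)/(24EI) = -(-11)·(10/3)·(10³-2·10·(10/3)²+(10/3)³)/(24·100000) = 121/9720 m
Load 3 — applied couple M₀=18 kN·m at a=5 m (b=L-a=5):
  y_3 = (M₀x³/(6L)+C₁x)/EI  [x≤a] with C₁=M₀(3b²-L²)/(6L)=-15/2 = (18·(10/3)³/(6·10)+(-15/2)·(10/3))/100000 = -1/7200 m
Load 4 — applied couple M₀=4 kN·m at a=6 m (b=L-a=4):
  y_4 = (M₀x³/(6L)+C₁x)/EI  [x≤a] with C₁=M₀(3b²-L²)/(6L)=-52/15 = (4·(10/3)³/(6·10)+(-52/15)·(10/3))/100000 = -23/253125 m
Superposition: y = Σ y_i = 610751/72900000 m ≈ 0.008378 m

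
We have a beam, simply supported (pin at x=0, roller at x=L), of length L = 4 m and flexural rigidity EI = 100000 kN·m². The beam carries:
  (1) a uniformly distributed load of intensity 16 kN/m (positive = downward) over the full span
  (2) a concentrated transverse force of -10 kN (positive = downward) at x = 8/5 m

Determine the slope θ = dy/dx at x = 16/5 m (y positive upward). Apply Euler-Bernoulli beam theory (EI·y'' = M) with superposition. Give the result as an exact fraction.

Load 1 — uniform load w=16 kN/m over full span:
  θ_1 = -w(L³-6Lx²+4x³)/(24EI) = -16·(4³-6·4·(16/5)²+4·(16/5)³)/(24·100000) = 132/390625 rad
Load 2 — point force P=-10 kN at a=8/5 m (b=L-a=12/5):
  θ_2 = -Pa(2L²-6Lx+3x²+a²)/(6LEI)  [x>a] = -(-10)·(8/5)·(2·4²-6·4·(16/5)+3·(16/5)²+(8/5)²)/(6·4·100000) = -6/78125 rad
Superposition: θ = Σ θ_i = 102/390625 rad ≈ 0.000261 rad

θ(16/5) = 102/390625 rad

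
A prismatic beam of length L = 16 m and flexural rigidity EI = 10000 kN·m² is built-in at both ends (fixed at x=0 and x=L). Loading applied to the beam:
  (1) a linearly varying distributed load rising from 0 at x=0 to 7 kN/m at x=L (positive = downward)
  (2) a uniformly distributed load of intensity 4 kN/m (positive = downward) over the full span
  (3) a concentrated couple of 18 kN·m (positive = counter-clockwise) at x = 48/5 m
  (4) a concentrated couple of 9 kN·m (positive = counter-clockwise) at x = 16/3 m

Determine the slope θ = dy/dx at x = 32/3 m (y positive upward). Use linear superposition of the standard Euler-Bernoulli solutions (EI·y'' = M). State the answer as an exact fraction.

Load 1 — triangular load w₀=7 kN/m (0→w₀ over full span):
  θ_1 = -w₀(2x(L-x)(L-2x)(x+2L)+x²(L-x)²)/(120LEI) = -7·(2·(32/3)·(16-(32/3))·(16-2·(32/3))·((32/3)+2·16)+(32/3)²·(16-(32/3))²)/(120·16·10000) = 6272/759375 rad
Load 2 — uniform load w=4 kN/m over full span:
  θ_2 = -wx(L-x)(L-2x)/(12EI) = -4·(32/3)·(16-(32/3))·(16-2·(32/3))/(12·10000) = 512/50625 rad
Load 3 — applied couple M₀=18 kN·m at a=48/5 m (b=L-a=32/5):
  θ_3 = (R_Ax²/2 - M_Ax - M₀(x-a))/EI  [x>a] with R_A=81/50, M_A=144/25 = ((81/50)·(32/3)²/2 - (144/25)·(32/3) - 18·((32/3)-(48/5)))/10000 = 18/15625 rad
Load 4 — applied couple M₀=9 kN·m at a=16/3 m (b=L-a=32/3):
  θ_4 = (R_Ax²/2 - M_Ax - M₀(x-a))/EI  [x>a] with R_A=3/4, M_A=0 = ((3/4)·(32/3)²/2 - 0·(32/3) - 9·((32/3)-(16/3)))/10000 = -1/1875 rad
Superposition: θ = Σ θ_i = 72109/3796875 rad ≈ 0.018992 rad

θ(32/3) = 72109/3796875 rad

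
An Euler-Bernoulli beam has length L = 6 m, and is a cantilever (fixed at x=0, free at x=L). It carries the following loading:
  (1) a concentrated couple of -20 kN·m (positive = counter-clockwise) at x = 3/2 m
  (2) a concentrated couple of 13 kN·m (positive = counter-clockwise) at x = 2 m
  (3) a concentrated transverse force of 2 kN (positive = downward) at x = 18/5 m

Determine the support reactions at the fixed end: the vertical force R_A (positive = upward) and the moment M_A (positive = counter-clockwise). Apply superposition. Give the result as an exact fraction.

R_A = 2 kN, M_A = 71/5 kN·m

Load 1 — applied couple M₀=-20 kN·m at a=3/2 m (b=L-a=9/2):
  R_A = 0 kN
  M_A = -M₀ = -(-20) = 20 kN·m
Load 2 — applied couple M₀=13 kN·m at a=2 m (b=L-a=4):
  R_A = 0 kN
  M_A = -M₀ = -13 kN·m
Load 3 — point force P=2 kN at a=18/5 m (b=L-a=12/5):
  R_A = P = 2 kN
  M_A = Pa = 2·(18/5) = 36/5 kN·m
Superposition: R_A = 2 kN, M_A = 71/5 kN·m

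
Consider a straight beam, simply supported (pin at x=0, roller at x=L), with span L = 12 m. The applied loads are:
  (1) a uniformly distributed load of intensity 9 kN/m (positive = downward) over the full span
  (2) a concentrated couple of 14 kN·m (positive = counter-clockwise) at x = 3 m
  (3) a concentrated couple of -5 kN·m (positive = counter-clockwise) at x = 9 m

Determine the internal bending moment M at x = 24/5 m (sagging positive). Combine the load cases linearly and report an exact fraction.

M(24/5) = 3628/25 kN·m

Load 1 — uniform load w=9 kN/m over full span:
  M_1 = wx(L-x)/2 = 9·(24/5)·(12-(24/5))/2 = 3888/25 kN·m
Load 2 — applied couple M₀=14 kN·m at a=3 m (b=L-a=9):
  M_2 = M₀x/L - M₀  [x>a] = 14·(24/5)/12 - 14 = -42/5 kN·m
Load 3 — applied couple M₀=-5 kN·m at a=9 m (b=L-a=3):
  M_3 = M₀x/L  [x≤a] = (-5)·(24/5)/12 = -2 kN·m
Superposition: M = Σ M_i = 3628/25 kN·m ≈ 145.120000 kN·m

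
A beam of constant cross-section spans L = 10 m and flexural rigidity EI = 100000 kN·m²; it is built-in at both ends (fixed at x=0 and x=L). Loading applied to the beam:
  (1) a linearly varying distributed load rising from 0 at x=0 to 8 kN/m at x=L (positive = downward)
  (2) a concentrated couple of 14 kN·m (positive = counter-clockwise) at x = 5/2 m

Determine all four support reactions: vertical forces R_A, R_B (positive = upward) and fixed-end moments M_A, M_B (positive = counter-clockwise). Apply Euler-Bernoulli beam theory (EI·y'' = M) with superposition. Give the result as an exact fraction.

Load 1 — triangular load w₀=8 kN/m (0→w₀ over full span):
  R_A = 3w₀L/20 = 3·8·10/20 = 12 kN
  M_A = w₀L²/30 = 8·10²/30 = 80/3 kN·m
  R_B = 7w₀L/20 = 7·8·10/20 = 28 kN
  M_B = -w₀L²/20 = -8·10²/20 = -40 kN·m
Load 2 — applied couple M₀=14 kN·m at a=5/2 m (b=L-a=15/2):
  R_A = 6M₀ab/L³ = 6·14·(5/2)·(15/2)/10³ = 63/40 kN
  M_A = M₀b(2a-b)/L² = 14·(15/2)·(2·(5/2)-(15/2))/10² = -21/8 kN·m
  R_B = -6M₀ab/L³ = -6·14·(5/2)·(15/2)/10³ = -63/40 kN
  M_B = M₀a(2b-a)/L² = 14·(5/2)·(2·(15/2)-(5/2))/10² = 35/8 kN·m
Superposition: R_A = 543/40 kN, M_A = 577/24 kN·m, R_B = 1057/40 kN, M_B = -285/8 kN·m

R_A = 543/40 kN, M_A = 577/24 kN·m, R_B = 1057/40 kN, M_B = -285/8 kN·m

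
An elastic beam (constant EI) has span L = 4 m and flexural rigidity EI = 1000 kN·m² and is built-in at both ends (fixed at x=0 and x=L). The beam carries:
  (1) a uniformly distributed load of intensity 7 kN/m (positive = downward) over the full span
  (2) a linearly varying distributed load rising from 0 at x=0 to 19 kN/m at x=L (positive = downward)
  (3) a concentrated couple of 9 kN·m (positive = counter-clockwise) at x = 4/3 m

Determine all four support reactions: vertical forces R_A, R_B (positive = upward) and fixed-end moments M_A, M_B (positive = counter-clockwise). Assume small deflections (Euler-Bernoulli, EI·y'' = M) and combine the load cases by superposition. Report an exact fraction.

Load 1 — uniform load w=7 kN/m over full span:
  R_A = wL/2 = 7·4/2 = 14 kN
  M_A = wL²/12 = 7·4²/12 = 28/3 kN·m
  R_B = wL/2 = 7·4/2 = 14 kN
  M_B = -wL²/12 = -7·4²/12 = -28/3 kN·m
Load 2 — triangular load w₀=19 kN/m (0→w₀ over full span):
  R_A = 3w₀L/20 = 3·19·4/20 = 57/5 kN
  M_A = w₀L²/30 = 19·4²/30 = 152/15 kN·m
  R_B = 7w₀L/20 = 7·19·4/20 = 133/5 kN
  M_B = -w₀L²/20 = -19·4²/20 = -76/5 kN·m
Load 3 — applied couple M₀=9 kN·m at a=4/3 m (b=L-a=8/3):
  R_A = 6M₀ab/L³ = 6·9·(4/3)·(8/3)/4³ = 3 kN
  M_A = M₀b(2a-b)/L² = 9·(8/3)·(2·(4/3)-(8/3))/4² = 0 kN·m
  R_B = -6M₀ab/L³ = -6·9·(4/3)·(8/3)/4³ = -3 kN
  M_B = M₀a(2b-a)/L² = 9·(4/3)·(2·(8/3)-(4/3))/4² = 3 kN·m
Superposition: R_A = 142/5 kN, M_A = 292/15 kN·m, R_B = 188/5 kN, M_B = -323/15 kN·m

R_A = 142/5 kN, M_A = 292/15 kN·m, R_B = 188/5 kN, M_B = -323/15 kN·m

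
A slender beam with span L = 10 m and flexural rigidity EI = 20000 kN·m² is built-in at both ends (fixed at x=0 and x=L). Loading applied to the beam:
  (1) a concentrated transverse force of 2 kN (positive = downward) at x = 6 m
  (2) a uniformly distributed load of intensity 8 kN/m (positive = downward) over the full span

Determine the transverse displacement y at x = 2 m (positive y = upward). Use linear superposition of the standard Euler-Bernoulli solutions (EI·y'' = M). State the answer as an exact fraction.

Load 1 — point force P=2 kN at a=6 m (b=L-a=4):
  y_1 = -Pb²x²(3aL-(3a+b)x)/(6L³EI)  [x≤a] = -2·4²·2²·(3·6·10-(3·6+4)·2)/(6·10³·20000) = -34/234375 m
Load 2 — uniform load w=8 kN/m over full span:
  y_2 = -wx²(L-x)²/(24EI) = -8·2²·(10-2)²/(24·20000) = -8/1875 m
Superposition: y = Σ y_i = -1034/234375 m ≈ -0.004412 m

y(2) = -1034/234375 m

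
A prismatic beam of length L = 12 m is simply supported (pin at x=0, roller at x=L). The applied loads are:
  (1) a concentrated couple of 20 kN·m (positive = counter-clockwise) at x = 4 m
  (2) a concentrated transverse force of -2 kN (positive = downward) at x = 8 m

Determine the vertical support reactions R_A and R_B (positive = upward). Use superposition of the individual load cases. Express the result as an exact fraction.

Load 1 — applied couple M₀=20 kN·m at a=4 m (b=L-a=8):
  R_A = M₀/L = 20/12 = 5/3 kN
  R_B = -M₀/L = -20/12 = -5/3 kN
Load 2 — point force P=-2 kN at a=8 m (b=L-a=4):
  R_A = Pb/L = (-2)·4/12 = -2/3 kN
  R_B = Pa/L = (-2)·8/12 = -4/3 kN
Superposition: R_A = 1 kN, R_B = -3 kN

R_A = 1 kN, R_B = -3 kN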